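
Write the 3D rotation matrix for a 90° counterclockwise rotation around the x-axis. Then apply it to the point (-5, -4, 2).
R = [[1, 0, 0], [0, 0, -1], [0, 1, 0]]; R·(-5, -4, 2) = (-5, -2, -4)

Rotation matrix for 90° around x-axis:
cos(90°) = 0, sin(90°) = 1
R = [[1, 0, 0], [0, 0, -1], [0, 1, 0]]
Apply to (-5, -4, 2): R·[-5, -4, 2]ᵀ = (-5, -2, -4)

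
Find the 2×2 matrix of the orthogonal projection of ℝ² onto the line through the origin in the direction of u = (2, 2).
[[1/2, 1/2], [1/2, 1/2]]

The orthogonal projection onto the line spanned by a nonzero vector u = (a, b) has matrix P = (u uᵀ) / (uᵀ u) = (1/(a² + b²)) · [[a², ab], [ab, b²]].
Here u = (2, 2), so a² + b² = 4 + 4 = 8.
P = (1/8) · [[4, 4], [4, 4]] = [[1/2, 1/2], [1/2, 1/2]].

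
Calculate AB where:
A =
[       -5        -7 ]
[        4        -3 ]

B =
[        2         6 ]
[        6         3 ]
AB =
[      -52       -51 ]
[      -10        15 ]

Matrix multiplication: (AB)[i][j] = sum over k of A[i][k] * B[k][j].
  (AB)[0][0] = (-5)*(2) + (-7)*(6) = -52
  (AB)[0][1] = (-5)*(6) + (-7)*(3) = -51
  (AB)[1][0] = (4)*(2) + (-3)*(6) = -10
  (AB)[1][1] = (4)*(6) + (-3)*(3) = 15
AB =
[      -52       -51 ]
[      -10        15 ]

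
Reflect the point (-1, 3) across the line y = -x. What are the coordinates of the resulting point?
(-3, 1)

Reflection across line y = -x: (-1, 3) → (-3, 1)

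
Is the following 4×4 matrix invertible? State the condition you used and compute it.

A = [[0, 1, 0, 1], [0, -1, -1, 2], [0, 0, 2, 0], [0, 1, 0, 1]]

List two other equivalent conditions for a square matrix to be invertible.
No, not invertible; det(A) = 0 (two rows are equal, so the rows are linearly dependent). Equivalent conditions (failing for this A): rank(A) < 4; Ax = 0 has non-trivial solutions; 0 is an eigenvalue; the columns are linearly dependent.

To check invertibility, compute det(A).
In this matrix, row 0 and the last row are identical, so one row is a scalar multiple of another and the rows are linearly dependent.
A matrix with linearly dependent rows has det = 0 and is not invertible.
Equivalent failed conditions:
- rank(A) < 4.
- Ax = 0 has non-trivial solutions.
- 0 is an eigenvalue.
- The columns are linearly dependent.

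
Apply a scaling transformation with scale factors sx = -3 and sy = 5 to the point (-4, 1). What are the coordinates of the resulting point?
(12, 5)

Scaling matrix:
[[-3, 0], [0, 5]]
Result: (-4 × -3, 1 × 5) = (12, 5)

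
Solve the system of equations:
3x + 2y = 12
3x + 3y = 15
x = 2, y = 3

Use elimination (row reduction):
Equation 1: 3x + 2y = 12.
Equation 2: 3x + 3y = 15.
Multiply Eq1 by 3 and Eq2 by 3: 9x + 6y = 36;  9x + 9y = 45.
Subtract: (3)y = 9, so y = 3.
Back-substitute into Eq1: 3x + 2*(3) = 12, so x = 2.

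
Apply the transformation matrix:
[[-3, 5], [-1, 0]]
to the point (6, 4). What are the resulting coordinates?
(2, -6)

Matrix multiplication:
[[-3, 5], [-1, 0]] × [6, 4]ᵀ
= [-3×6 + 5×4, -1×6 + 0×4]ᵀ
= [2.0000, -6.0000]ᵀ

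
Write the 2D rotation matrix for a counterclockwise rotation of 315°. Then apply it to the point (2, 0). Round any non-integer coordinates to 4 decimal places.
R = [[√2/2, √2/2], [-√2/2, √2/2]]; R·(2, 0) = (1.4142, -1.4142)

Rotation matrix formula: R(θ) = [[cos θ, -sin θ], [sin θ, cos θ]]
For θ = 315°:
cos(315°) = √2/2
sin(315°) = -√2/2
R = [[√2/2, √2/2], [-√2/2, √2/2]]
Apply to (2, 0): [√2/2·2 + (√2/2)·0, -√2/2·2 + √2/2·0] = (1.4142, -1.4142)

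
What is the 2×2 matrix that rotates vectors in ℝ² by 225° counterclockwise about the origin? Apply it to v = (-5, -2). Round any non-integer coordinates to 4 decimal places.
R = [[-√2/2, √2/2], [-√2/2, -√2/2]]; R·v = (2.1213, 4.9497)

A counterclockwise rotation by angle θ in ℝ² has matrix R(θ) = [[cos θ, -sin θ], [sin θ, cos θ]].
For θ = 225°: cos θ = -√2/2, sin θ = -√2/2.
R(225°) = [[-√2/2, √2/2], [-√2/2, -√2/2]].
R·v = [-√2/2·-5 + (√2/2)·-2, -√2/2·-5 + -√2/2·-2] = (2.1213, 4.9497).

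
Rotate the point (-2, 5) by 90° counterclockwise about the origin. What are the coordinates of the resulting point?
(-5, -2)

Rotation matrix R(θ) = [[cos θ, -sin θ], [sin θ, cos θ]]; for θ = 90°:
R = [[0, -1], [1, 0]]
Result: R × [-2, 5]ᵀ = [0·-2 + (-1)·5, 1·-2 + (0)·5]ᵀ = (-5, -2)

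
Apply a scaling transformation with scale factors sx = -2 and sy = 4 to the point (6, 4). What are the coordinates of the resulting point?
(-12, 16)

Scaling matrix:
[[-2, 0], [0, 4]]
Result: (6 × -2, 4 × 4) = (-12, 16)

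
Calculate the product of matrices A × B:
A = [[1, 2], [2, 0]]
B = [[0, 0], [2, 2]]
[[4, 4], [0, 0]]

Matrix multiplication:
C[0][0] = 1×0 + 2×2 = 4
C[0][1] = 1×0 + 2×2 = 4
C[1][0] = 2×0 + 0×2 = 0
C[1][1] = 2×0 + 0×2 = 0
Result: [[4, 4], [0, 0]]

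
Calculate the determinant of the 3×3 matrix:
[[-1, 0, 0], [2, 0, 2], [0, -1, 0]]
-2

Expansion along first row:
det = -1·det([[0,2],[-1,0]]) - 0·det([[2,2],[0,0]]) + 0·det([[2,0],[0,-1]])
    = -1·(0·0 - 2·-1) - 0·(2·0 - 2·0) + 0·(2·-1 - 0·0)
    = -1·2 - 0·0 + 0·-2
    = -2 + 0 + 0 = -2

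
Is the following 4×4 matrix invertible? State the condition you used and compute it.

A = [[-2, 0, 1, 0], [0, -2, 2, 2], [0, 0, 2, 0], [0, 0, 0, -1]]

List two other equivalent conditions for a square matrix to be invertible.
Yes, invertible; det(A) = -8 ≠ 0. Equivalent conditions: rank(A) = 4; Ax = 0 has only the trivial solution; 0 is not an eigenvalue; the columns of A are linearly independent.

To check invertibility, compute det(A).
The given matrix is triangular, so det(A) equals the product of its diagonal entries = -8 ≠ 0.
Since det(A) ≠ 0, A is invertible.
Equivalent conditions for a square matrix A to be invertible:
- rank(A) = 4 (full rank).
- The homogeneous system Ax = 0 has only the trivial solution x = 0.
- 0 is not an eigenvalue of A.
- The columns (equivalently rows) of A are linearly independent.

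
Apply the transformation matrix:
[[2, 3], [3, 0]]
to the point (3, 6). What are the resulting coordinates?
(24, 9)

Matrix multiplication:
[[2, 3], [3, 0]] × [3, 6]ᵀ
= [2×3 + 3×6, 3×3 + 0×6]ᵀ
= [24.0000, 9.0000]ᵀ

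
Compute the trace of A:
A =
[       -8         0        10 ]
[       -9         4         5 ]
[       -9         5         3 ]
tr(A) = -8 + 4 + 3 = -1

The trace of a square matrix is the sum of its diagonal entries.
Diagonal entries of A: A[0][0] = -8, A[1][1] = 4, A[2][2] = 3.
tr(A) = -8 + 4 + 3 = -1.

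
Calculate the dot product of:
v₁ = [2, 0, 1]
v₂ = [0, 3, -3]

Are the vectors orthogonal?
-3, No

The dot product is the sum of products of corresponding components.
v₁·v₂ = (2)*(0) + (0)*(3) + (1)*(-3) = 0 + 0 - 3 = -3.
Two vectors are orthogonal iff their dot product is 0; here the dot product is -3, so the vectors are not orthogonal.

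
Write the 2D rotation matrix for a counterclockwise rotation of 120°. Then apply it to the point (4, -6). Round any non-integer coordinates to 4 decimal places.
R = [[-1/2, -√3/2], [√3/2, -1/2]]; R·(4, -6) = (3.1962, 6.4641)

Rotation matrix formula: R(θ) = [[cos θ, -sin θ], [sin θ, cos θ]]
For θ = 120°:
cos(120°) = -1/2
sin(120°) = √3/2
R = [[-1/2, -√3/2], [√3/2, -1/2]]
Apply to (4, -6): [-1/2·4 + (-√3/2)·-6, √3/2·4 + -1/2·-6] = (3.1962, 6.4641)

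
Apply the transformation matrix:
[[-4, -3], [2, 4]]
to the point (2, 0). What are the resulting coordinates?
(-8, 4)

Matrix multiplication:
[[-4, -3], [2, 4]] × [2, 0]ᵀ
= [-4×2 + -3×0, 2×2 + 4×0]ᵀ
= [-8.0000, 4.0000]ᵀ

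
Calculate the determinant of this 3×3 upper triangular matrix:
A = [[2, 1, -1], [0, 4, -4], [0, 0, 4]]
32

The determinant of a triangular matrix is the product of its diagonal entries (the off-diagonal entries above the diagonal do not affect it).
det(A) = (2) * (4) * (4) = 32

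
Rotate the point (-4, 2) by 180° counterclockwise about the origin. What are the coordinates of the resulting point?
(4, -2)

Rotation matrix R(θ) = [[cos θ, -sin θ], [sin θ, cos θ]]; for θ = 180°:
R = [[-1, 0], [0, -1]]
Result: R × [-4, 2]ᵀ = [-1·-4 + (0)·2, 0·-4 + (-1)·2]ᵀ = (4, -2)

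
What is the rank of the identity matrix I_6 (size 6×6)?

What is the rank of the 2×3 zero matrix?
rank(I_6) = 6, rank(0) = 0

The identity I_6 has 6 columns that are the standard basis vectors e_1, …, e_6. These are linearly independent, so all 6 columns are pivots and rank(I_6) = 6.
The 2×3 zero matrix has every entry zero, so every row is the zero row and there are no pivots; rank(0) = 0.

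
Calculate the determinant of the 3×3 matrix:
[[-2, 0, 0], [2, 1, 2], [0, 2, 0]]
8

Expansion along first row:
det = -2·det([[1,2],[2,0]]) - 0·det([[2,2],[0,0]]) + 0·det([[2,1],[0,2]])
    = -2·(1·0 - 2·2) - 0·(2·0 - 2·0) + 0·(2·2 - 1·0)
    = -2·-4 - 0·0 + 0·4
    = 8 + 0 + 0 = 8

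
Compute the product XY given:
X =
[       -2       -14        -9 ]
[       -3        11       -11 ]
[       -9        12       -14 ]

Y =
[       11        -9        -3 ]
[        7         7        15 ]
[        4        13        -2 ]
XY =
[     -156      -197      -186 ]
[        0       -39       196 ]
[      -71       -17       235 ]

Matrix multiplication: (XY)[i][j] = sum over k of X[i][k] * Y[k][j].
  (XY)[0][0] = (-2)*(11) + (-14)*(7) + (-9)*(4) = -156
  (XY)[0][1] = (-2)*(-9) + (-14)*(7) + (-9)*(13) = -197
  (XY)[0][2] = (-2)*(-3) + (-14)*(15) + (-9)*(-2) = -186
  (XY)[1][0] = (-3)*(11) + (11)*(7) + (-11)*(4) = 0
  (XY)[1][1] = (-3)*(-9) + (11)*(7) + (-11)*(13) = -39
  (XY)[1][2] = (-3)*(-3) + (11)*(15) + (-11)*(-2) = 196
  (XY)[2][0] = (-9)*(11) + (12)*(7) + (-14)*(4) = -71
  (XY)[2][1] = (-9)*(-9) + (12)*(7) + (-14)*(13) = -17
  (XY)[2][2] = (-9)*(-3) + (12)*(15) + (-14)*(-2) = 235
XY =
[     -156      -197      -186 ]
[        0       -39       196 ]
[      -71       -17       235 ]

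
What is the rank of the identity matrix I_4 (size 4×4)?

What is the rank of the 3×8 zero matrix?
rank(I_4) = 4, rank(0) = 0

The identity I_4 has 4 columns that are the standard basis vectors e_1, …, e_4. These are linearly independent, so all 4 columns are pivots and rank(I_4) = 4.
The 3×8 zero matrix has every entry zero, so every row is the zero row and there are no pivots; rank(0) = 0.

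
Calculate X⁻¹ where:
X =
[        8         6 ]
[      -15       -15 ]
det(X) = -30
X⁻¹ =
[      1/2       1/5 ]
[     -1/2     -4/15 ]

For a 2×2 matrix X = [[a, b], [c, d]] with det(X) ≠ 0, X⁻¹ = (1/det(X)) * [[d, -b], [-c, a]].
det(X) = (8)*(-15) - (6)*(-15) = -120 + 90 = -30.
X⁻¹ = (1/-30) * [[-15, -6], [15, 8]].
Dividing each entry by -30 and reducing:
X⁻¹ =
[      1/2       1/5 ]
[     -1/2     -4/15 ]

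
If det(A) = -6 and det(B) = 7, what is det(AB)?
-42

Use the multiplicative property of determinants: det(AB) = det(A)*det(B).
det(AB) = (-6)*(7) = -42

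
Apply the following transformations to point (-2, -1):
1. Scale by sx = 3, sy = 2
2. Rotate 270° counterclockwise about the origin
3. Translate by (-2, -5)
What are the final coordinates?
(-4, 1)

Step 1: Scale → (-6, -2)
Step 2: Rotate 270° → (-2, 6)
Step 3: Translate → (-4, 1)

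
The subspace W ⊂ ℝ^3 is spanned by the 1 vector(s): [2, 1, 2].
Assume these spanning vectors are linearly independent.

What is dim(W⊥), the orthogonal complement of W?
dim(W⊥) = 2

For any subspace W of ℝ^n, dim(W) + dim(W⊥) = n (the whole-space dimension).
Here the given 1 vectors are linearly independent, so dim(W) = 1.
Thus dim(W⊥) = n - dim(W) = 3 - 1 = 2.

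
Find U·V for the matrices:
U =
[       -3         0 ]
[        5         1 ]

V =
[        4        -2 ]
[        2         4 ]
UV =
[      -12         6 ]
[       22        -6 ]

Matrix multiplication: (UV)[i][j] = sum over k of U[i][k] * V[k][j].
  (UV)[0][0] = (-3)*(4) + (0)*(2) = -12
  (UV)[0][1] = (-3)*(-2) + (0)*(4) = 6
  (UV)[1][0] = (5)*(4) + (1)*(2) = 22
  (UV)[1][1] = (5)*(-2) + (1)*(4) = -6
UV =
[      -12         6 ]
[       22        -6 ]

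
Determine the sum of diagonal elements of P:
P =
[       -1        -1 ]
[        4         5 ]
tr(P) = -1 + 5 = 4

The trace of a square matrix is the sum of its diagonal entries.
Diagonal entries of P: P[0][0] = -1, P[1][1] = 5.
tr(P) = -1 + 5 = 4.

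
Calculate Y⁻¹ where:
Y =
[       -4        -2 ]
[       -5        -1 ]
det(Y) = -6
Y⁻¹ =
[      1/6      -1/3 ]
[     -5/6       2/3 ]

For a 2×2 matrix Y = [[a, b], [c, d]] with det(Y) ≠ 0, Y⁻¹ = (1/det(Y)) * [[d, -b], [-c, a]].
det(Y) = (-4)*(-1) - (-2)*(-5) = 4 - 10 = -6.
Y⁻¹ = (1/-6) * [[-1, 2], [5, -4]].
Dividing each entry by -6 and reducing:
Y⁻¹ =
[      1/6      -1/3 ]
[     -5/6       2/3 ]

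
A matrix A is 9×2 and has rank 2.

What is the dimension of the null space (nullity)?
0

The rank-nullity theorem for an m×n matrix states:
rank(A) + nullity(A) = n (the number of columns).
Here n = 2 and rank(A) = 2, so nullity(A) = 2 - 2 = 0.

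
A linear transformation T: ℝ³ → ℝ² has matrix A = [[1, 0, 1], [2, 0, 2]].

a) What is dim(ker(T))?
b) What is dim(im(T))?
dim(ker) = 2, dim(im) = 1

Observe that row 2 = 2 × row 1 (so the rows are linearly dependent).
Thus rank(A) = 1 (only one linearly independent row).
dim(im(T)) = rank(A) = 1.
By the rank-nullity theorem applied to T: ℝ³ → ℝ², rank(A) + nullity(A) = 3 (the domain dimension), so dim(ker(T)) = 3 - 1 = 2.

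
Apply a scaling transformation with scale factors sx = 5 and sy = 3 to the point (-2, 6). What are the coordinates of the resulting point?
(-10, 18)

Scaling matrix:
[[5, 0], [0, 3]]
Result: (-2 × 5, 6 × 3) = (-10, 18)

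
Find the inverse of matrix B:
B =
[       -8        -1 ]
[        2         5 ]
det(B) = -38
B⁻¹ =
[    -5/38     -1/38 ]
[     1/19      4/19 ]

For a 2×2 matrix B = [[a, b], [c, d]] with det(B) ≠ 0, B⁻¹ = (1/det(B)) * [[d, -b], [-c, a]].
det(B) = (-8)*(5) - (-1)*(2) = -40 + 2 = -38.
B⁻¹ = (1/-38) * [[5, 1], [-2, -8]].
Dividing each entry by -38 and reducing:
B⁻¹ =
[    -5/38     -1/38 ]
[     1/19      4/19 ]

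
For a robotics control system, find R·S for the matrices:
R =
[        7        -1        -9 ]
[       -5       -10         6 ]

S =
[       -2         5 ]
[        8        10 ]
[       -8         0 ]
RS =
[       50        25 ]
[     -118      -125 ]

Matrix multiplication: (RS)[i][j] = sum over k of R[i][k] * S[k][j].
  (RS)[0][0] = (7)*(-2) + (-1)*(8) + (-9)*(-8) = 50
  (RS)[0][1] = (7)*(5) + (-1)*(10) + (-9)*(0) = 25
  (RS)[1][0] = (-5)*(-2) + (-10)*(8) + (6)*(-8) = -118
  (RS)[1][1] = (-5)*(5) + (-10)*(10) + (6)*(0) = -125
RS =
[       50        25 ]
[     -118      -125 ]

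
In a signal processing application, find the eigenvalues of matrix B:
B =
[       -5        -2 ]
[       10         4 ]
λ = -1, 0

Solve det(B - λI) = 0. For a 2×2 matrix the characteristic equation is λ² - (trace)λ + det = 0.
trace(B) = a + d = -5 + 4 = -1.
det(B) = a*d - b*c = (-5)*(4) - (-2)*(10) = -20 + 20 = 0.
Characteristic equation: λ² - (-1)λ + (0) = 0.
Discriminant = (-1)² - 4*(0) = 1 - 0 = 1.
λ = (-1 ± √1) / 2 = (-1 ± 1) / 2 = -1, 0.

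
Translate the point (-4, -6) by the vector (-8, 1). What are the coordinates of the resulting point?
(-12, -5)

Translation by (-8, 1):
x' = -4 + -8 = -12
y' = -6 + 1 = -5
Homogeneous matrix: [[1, 0, -8], [0, 1, 1], [0, 0, 1]]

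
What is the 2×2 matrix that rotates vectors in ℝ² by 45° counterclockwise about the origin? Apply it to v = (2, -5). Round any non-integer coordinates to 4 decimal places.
R = [[√2/2, -√2/2], [√2/2, √2/2]]; R·v = (4.9497, -2.1213)

A counterclockwise rotation by angle θ in ℝ² has matrix R(θ) = [[cos θ, -sin θ], [sin θ, cos θ]].
For θ = 45°: cos θ = √2/2, sin θ = √2/2.
R(45°) = [[√2/2, -√2/2], [√2/2, √2/2]].
R·v = [√2/2·2 + (-√2/2)·-5, √2/2·2 + √2/2·-5] = (4.9497, -2.1213).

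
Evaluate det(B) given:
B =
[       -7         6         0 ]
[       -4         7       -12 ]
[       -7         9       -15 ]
det(B) = 123

Expand along row 0 (cofactor expansion): det(B) = a*(e*i - f*h) - b*(d*i - f*g) + c*(d*h - e*g), where the 3×3 is [[a, b, c], [d, e, f], [g, h, i]].
Minor M_00 = (7)*(-15) - (-12)*(9) = -105 + 108 = 3.
Minor M_01 = (-4)*(-15) - (-12)*(-7) = 60 - 84 = -24.
Minor M_02 = (-4)*(9) - (7)*(-7) = -36 + 49 = 13.
det(B) = (-7)*(3) - (6)*(-24) + (0)*(13) = -21 + 144 + 0 = 123.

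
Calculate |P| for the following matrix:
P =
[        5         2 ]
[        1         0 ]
det(P) = -2

For a 2×2 matrix [[a, b], [c, d]], det = a*d - b*c.
det(P) = (5)*(0) - (2)*(1) = 0 - 2 = -2.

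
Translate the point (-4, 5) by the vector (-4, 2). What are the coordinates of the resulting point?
(-8, 7)

Translation by (-4, 2):
x' = -4 + -4 = -8
y' = 5 + 2 = 7
Homogeneous matrix: [[1, 0, -4], [0, 1, 2], [0, 0, 1]]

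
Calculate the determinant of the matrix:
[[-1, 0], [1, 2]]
-2

For a 2×2 matrix [[a, b], [c, d]], det = ad - bc
det = (-1)(2) - (0)(1) = -2 - 0 = -2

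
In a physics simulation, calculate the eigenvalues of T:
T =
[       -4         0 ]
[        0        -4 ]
λ = -4, -4

Solve det(T - λI) = 0. For a 2×2 matrix the characteristic equation is λ² - (trace)λ + det = 0.
trace(T) = a + d = -4 - 4 = -8.
det(T) = a*d - b*c = (-4)*(-4) - (0)*(0) = 16 - 0 = 16.
Characteristic equation: λ² - (-8)λ + (16) = 0.
Discriminant = (-8)² - 4*(16) = 64 - 64 = 0.
λ = (-8 ± √0) / 2 = (-8 ± 0) / 2 = -4, -4.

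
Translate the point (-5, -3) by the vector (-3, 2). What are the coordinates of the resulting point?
(-8, -1)

Translation by (-3, 2):
x' = -5 + -3 = -8
y' = -3 + 2 = -1
Homogeneous matrix: [[1, 0, -3], [0, 1, 2], [0, 0, 1]]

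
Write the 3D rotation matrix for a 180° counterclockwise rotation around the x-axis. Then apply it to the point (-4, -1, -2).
R = [[1, 0, 0], [0, -1, 0], [0, 0, -1]]; R·(-4, -1, -2) = (-4, 1, 2)

Rotation matrix for 180° around x-axis:
cos(180°) = -1, sin(180°) = 0
R = [[1, 0, 0], [0, -1, 0], [0, 0, -1]]
Apply to (-4, -1, -2): R·[-4, -1, -2]ᵀ = (-4, 1, 2)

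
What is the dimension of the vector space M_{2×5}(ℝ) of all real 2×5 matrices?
Dimension = 10

A real 2×5 matrix is determined by its 2·5 = 10 independent entries.
A standard basis is {E_ij : 1 ≤ i ≤ 2, 1 ≤ j ≤ 5}, where E_ij has a 1 in position (i, j) and 0 elsewhere — there are 10 such matrices, and they are linearly independent and span M_{2×5}(ℝ).
Therefore dim(M_{2×5}(ℝ)) = 10.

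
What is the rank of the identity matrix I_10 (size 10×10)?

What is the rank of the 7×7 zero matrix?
rank(I_10) = 10, rank(0) = 0

The identity I_10 has 10 columns that are the standard basis vectors e_1, …, e_10. These are linearly independent, so all 10 columns are pivots and rank(I_10) = 10.
The 7×7 zero matrix has every entry zero, so every row is the zero row and there are no pivots; rank(0) = 0.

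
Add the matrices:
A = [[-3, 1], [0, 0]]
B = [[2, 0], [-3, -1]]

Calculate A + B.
[[-1, 1], [-3, -1]]

Add corresponding elements:
(-3)+(2)=-1
(1)+(0)=1
(0)+(-3)=-3
(0)+(-1)=-1
A + B = [[-1, 1], [-3, -1]]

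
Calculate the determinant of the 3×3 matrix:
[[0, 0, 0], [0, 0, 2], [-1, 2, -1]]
0

Expansion along first row:
det = 0·det([[0,2],[2,-1]]) - 0·det([[0,2],[-1,-1]]) + 0·det([[0,0],[-1,2]])
    = 0·(0·-1 - 2·2) - 0·(0·-1 - 2·-1) + 0·(0·2 - 0·-1)
    = 0·-4 - 0·2 + 0·0
    = 0 + 0 + 0 = 0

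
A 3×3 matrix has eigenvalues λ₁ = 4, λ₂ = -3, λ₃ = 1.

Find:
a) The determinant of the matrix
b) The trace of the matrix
det = -12, trace = 2

Two standard eigenvalue identities:
- det(A) equals the product of the eigenvalues (counted with multiplicity).
- trace(A) equals the sum of the eigenvalues.
det(A) = (4)*(-3)*(1) = -12.
trace(A) = 4 - 3 + 1 = 2.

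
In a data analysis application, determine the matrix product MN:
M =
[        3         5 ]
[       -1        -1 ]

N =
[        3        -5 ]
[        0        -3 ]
MN =
[        9       -30 ]
[       -3         8 ]

Matrix multiplication: (MN)[i][j] = sum over k of M[i][k] * N[k][j].
  (MN)[0][0] = (3)*(3) + (5)*(0) = 9
  (MN)[0][1] = (3)*(-5) + (5)*(-3) = -30
  (MN)[1][0] = (-1)*(3) + (-1)*(0) = -3
  (MN)[1][1] = (-1)*(-5) + (-1)*(-3) = 8
MN =
[        9       -30 ]
[       -3         8 ]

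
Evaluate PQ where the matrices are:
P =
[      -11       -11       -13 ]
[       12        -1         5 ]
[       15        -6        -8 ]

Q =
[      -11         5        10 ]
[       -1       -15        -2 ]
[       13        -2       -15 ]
PQ =
[      -37       136       107 ]
[      -66        65        47 ]
[     -263       181       282 ]

Matrix multiplication: (PQ)[i][j] = sum over k of P[i][k] * Q[k][j].
  (PQ)[0][0] = (-11)*(-11) + (-11)*(-1) + (-13)*(13) = -37
  (PQ)[0][1] = (-11)*(5) + (-11)*(-15) + (-13)*(-2) = 136
  (PQ)[0][2] = (-11)*(10) + (-11)*(-2) + (-13)*(-15) = 107
  (PQ)[1][0] = (12)*(-11) + (-1)*(-1) + (5)*(13) = -66
  (PQ)[1][1] = (12)*(5) + (-1)*(-15) + (5)*(-2) = 65
  (PQ)[1][2] = (12)*(10) + (-1)*(-2) + (5)*(-15) = 47
  (PQ)[2][0] = (15)*(-11) + (-6)*(-1) + (-8)*(13) = -263
  (PQ)[2][1] = (15)*(5) + (-6)*(-15) + (-8)*(-2) = 181
  (PQ)[2][2] = (15)*(10) + (-6)*(-2) + (-8)*(-15) = 282
PQ =
[      -37       136       107 ]
[      -66        65        47 ]
[     -263       181       282 ]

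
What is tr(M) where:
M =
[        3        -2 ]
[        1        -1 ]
tr(M) = 3 - 1 = 2

The trace of a square matrix is the sum of its diagonal entries.
Diagonal entries of M: M[0][0] = 3, M[1][1] = -1.
tr(M) = 3 - 1 = 2.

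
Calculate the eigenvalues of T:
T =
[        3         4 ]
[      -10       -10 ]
λ = -5, -2

Solve det(T - λI) = 0. For a 2×2 matrix the characteristic equation is λ² - (trace)λ + det = 0.
trace(T) = a + d = 3 - 10 = -7.
det(T) = a*d - b*c = (3)*(-10) - (4)*(-10) = -30 + 40 = 10.
Characteristic equation: λ² - (-7)λ + (10) = 0.
Discriminant = (-7)² - 4*(10) = 49 - 40 = 9.
λ = (-7 ± √9) / 2 = (-7 ± 3) / 2 = -5, -2.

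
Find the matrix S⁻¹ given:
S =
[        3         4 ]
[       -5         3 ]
det(S) = 29
S⁻¹ =
[     3/29     -4/29 ]
[     5/29      3/29 ]

For a 2×2 matrix S = [[a, b], [c, d]] with det(S) ≠ 0, S⁻¹ = (1/det(S)) * [[d, -b], [-c, a]].
det(S) = (3)*(3) - (4)*(-5) = 9 + 20 = 29.
S⁻¹ = (1/29) * [[3, -4], [5, 3]].
Dividing each entry by 29 and reducing:
S⁻¹ =
[     3/29     -4/29 ]
[     5/29      3/29 ]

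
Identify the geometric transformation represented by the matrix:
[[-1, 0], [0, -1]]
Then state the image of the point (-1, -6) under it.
rotation by 180° (or reflection through origin); image of (-1, -6) is (1, 6)

This matches the form [[cos θ, -sin θ], [sin θ, cos θ]] of a rotation matrix; reading off cos θ and sin θ gives the angle.
The matrix [[-1, 0], [0, -1]] represents: rotation by 180° (or reflection through origin).
Applying it to (-1, -6): [-1·-1 + 0·-6, 0·-1 + -1·-6] = (1, 6).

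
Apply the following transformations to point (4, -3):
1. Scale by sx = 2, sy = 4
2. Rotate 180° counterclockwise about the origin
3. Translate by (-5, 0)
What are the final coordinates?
(-13, 12)

Step 1: Scale → (8, -12)
Step 2: Rotate 180° → (-8, 12)
Step 3: Translate → (-13, 12)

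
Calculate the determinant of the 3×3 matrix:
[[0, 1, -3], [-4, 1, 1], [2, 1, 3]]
32

Expansion along first row:
det = 0·det([[1,1],[1,3]]) - 1·det([[-4,1],[2,3]]) + -3·det([[-4,1],[2,1]])
    = 0·(1·3 - 1·1) - 1·(-4·3 - 1·2) + -3·(-4·1 - 1·2)
    = 0·2 - 1·-14 + -3·-6
    = 0 + 14 + 18 = 32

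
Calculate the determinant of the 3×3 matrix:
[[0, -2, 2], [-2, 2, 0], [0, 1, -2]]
4

Expansion along first row:
det = 0·det([[2,0],[1,-2]]) - -2·det([[-2,0],[0,-2]]) + 2·det([[-2,2],[0,1]])
    = 0·(2·-2 - 0·1) - -2·(-2·-2 - 0·0) + 2·(-2·1 - 2·0)
    = 0·-4 - -2·4 + 2·-2
    = 0 + 8 + -4 = 4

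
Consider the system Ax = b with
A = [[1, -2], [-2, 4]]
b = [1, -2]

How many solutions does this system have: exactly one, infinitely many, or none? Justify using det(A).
Infinitely many solutions

det(A) = (1)*(4) - (-2)*(-2) = 0, so A is singular (column 2 is -2 times column 1).
b = [1, -2] = 1 * column 1 of A, so b lies in the column space of A.
A singular matrix whose right-hand side is in its column space gives a 1-parameter family of solutions — infinitely many.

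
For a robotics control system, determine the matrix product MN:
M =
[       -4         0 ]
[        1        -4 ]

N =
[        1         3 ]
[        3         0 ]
MN =
[       -4       -12 ]
[      -11         3 ]

Matrix multiplication: (MN)[i][j] = sum over k of M[i][k] * N[k][j].
  (MN)[0][0] = (-4)*(1) + (0)*(3) = -4
  (MN)[0][1] = (-4)*(3) + (0)*(0) = -12
  (MN)[1][0] = (1)*(1) + (-4)*(3) = -11
  (MN)[1][1] = (1)*(3) + (-4)*(0) = 3
MN =
[       -4       -12 ]
[      -11         3 ]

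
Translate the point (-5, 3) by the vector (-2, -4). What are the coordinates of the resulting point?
(-7, -1)

Translation by (-2, -4):
x' = -5 + -2 = -7
y' = 3 + -4 = -1
Homogeneous matrix: [[1, 0, -2], [0, 1, -4], [0, 0, 1]]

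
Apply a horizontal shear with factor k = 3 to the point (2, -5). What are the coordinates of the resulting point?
(-13, -5)

Shear matrix for horizontal shear with factor k = 3:
[[1, 3], [0, 1]]
Result: (2, -5) → (-13, -5)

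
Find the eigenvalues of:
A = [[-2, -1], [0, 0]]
λ = -2, 0

Solve det(A - λI) = 0. For a 2×2 matrix this is λ² - (trace)λ + det = 0.
trace(A) = -2 + 0 = -2.
det(A) = (-2)*(0) - (-1)*(0) = 0 - 0 = 0.
Characteristic equation: λ² - (-2)λ + (0) = 0.
Discriminant: (-2)² - 4*(0) = 4 - 0 = 4.
Roots: λ = (-2 ± √4) / 2 = -2, 0.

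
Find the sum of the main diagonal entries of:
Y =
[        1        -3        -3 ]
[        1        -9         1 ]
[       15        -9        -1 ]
tr(Y) = 1 - 9 - 1 = -9

The trace of a square matrix is the sum of its diagonal entries.
Diagonal entries of Y: Y[0][0] = 1, Y[1][1] = -9, Y[2][2] = -1.
tr(Y) = 1 - 9 - 1 = -9.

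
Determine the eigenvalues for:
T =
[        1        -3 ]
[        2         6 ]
λ = 3, 4

Solve det(T - λI) = 0. For a 2×2 matrix the characteristic equation is λ² - (trace)λ + det = 0.
trace(T) = a + d = 1 + 6 = 7.
det(T) = a*d - b*c = (1)*(6) - (-3)*(2) = 6 + 6 = 12.
Characteristic equation: λ² - (7)λ + (12) = 0.
Discriminant = (7)² - 4*(12) = 49 - 48 = 1.
λ = (7 ± √1) / 2 = (7 ± 1) / 2 = 3, 4.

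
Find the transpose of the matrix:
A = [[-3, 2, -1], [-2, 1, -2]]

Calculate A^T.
[[-3, -2], [2, 1], [-1, -2]]

The transpose sends entry (i,j) to (j,i); rows become columns.
Row 0 of A: [-3, 2, -1] -> column 0 of A^T.
Row 1 of A: [-2, 1, -2] -> column 1 of A^T.
A^T = [[-3, -2], [2, 1], [-1, -2]]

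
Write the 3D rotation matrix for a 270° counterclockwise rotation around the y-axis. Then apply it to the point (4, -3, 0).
R = [[0, 0, -1], [0, 1, 0], [1, 0, 0]]; R·(4, -3, 0) = (0, -3, 4)

Rotation matrix for 270° around y-axis:
cos(270°) = 0, sin(270°) = -1
R = [[0, 0, -1], [0, 1, 0], [1, 0, 0]]
Apply to (4, -3, 0): R·[4, -3, 0]ᵀ = (0, -3, 4)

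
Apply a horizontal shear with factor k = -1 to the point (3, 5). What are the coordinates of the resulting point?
(-2, 5)

Shear matrix for horizontal shear with factor k = -1:
[[1, -1], [0, 1]]
Result: (3, 5) → (-2, 5)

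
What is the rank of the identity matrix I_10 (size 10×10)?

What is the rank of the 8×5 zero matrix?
rank(I_10) = 10, rank(0) = 0

The identity I_10 has 10 columns that are the standard basis vectors e_1, …, e_10. These are linearly independent, so all 10 columns are pivots and rank(I_10) = 10.
The 8×5 zero matrix has every entry zero, so every row is the zero row and there are no pivots; rank(0) = 0.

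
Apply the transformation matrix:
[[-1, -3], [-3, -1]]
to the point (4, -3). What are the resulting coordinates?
(5, -9)

Matrix multiplication:
[[-1, -3], [-3, -1]] × [4, -3]ᵀ
= [-1×4 + -3×-3, -3×4 + -1×-3]ᵀ
= [5.0000, -9.0000]ᵀ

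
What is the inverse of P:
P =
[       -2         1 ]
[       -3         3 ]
det(P) = -3
P⁻¹ =
[       -1       1/3 ]
[       -1       2/3 ]

For a 2×2 matrix P = [[a, b], [c, d]] with det(P) ≠ 0, P⁻¹ = (1/det(P)) * [[d, -b], [-c, a]].
det(P) = (-2)*(3) - (1)*(-3) = -6 + 3 = -3.
P⁻¹ = (1/-3) * [[3, -1], [3, -2]].
Dividing each entry by -3 and reducing:
P⁻¹ =
[       -1       1/3 ]
[       -1       2/3 ]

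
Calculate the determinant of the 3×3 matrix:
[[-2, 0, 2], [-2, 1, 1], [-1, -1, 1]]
2

Expansion along first row:
det = -2·det([[1,1],[-1,1]]) - 0·det([[-2,1],[-1,1]]) + 2·det([[-2,1],[-1,-1]])
    = -2·(1·1 - 1·-1) - 0·(-2·1 - 1·-1) + 2·(-2·-1 - 1·-1)
    = -2·2 - 0·-1 + 2·3
    = -4 + 0 + 6 = 2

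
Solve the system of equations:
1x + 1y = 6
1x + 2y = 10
x = 2, y = 4

Use elimination (row reduction):
Equation 1: 1x + 1y = 6.
Equation 2: 1x + 2y = 10.
Multiply Eq1 by 1 and Eq2 by 1: 1x + 1y = 6;  1x + 2y = 10.
Subtract: (1)y = 4, so y = 4.
Back-substitute into Eq1: 1x + 1*(4) = 6, so x = 2.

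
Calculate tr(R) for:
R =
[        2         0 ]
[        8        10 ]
tr(R) = 2 + 10 = 12

The trace of a square matrix is the sum of its diagonal entries.
Diagonal entries of R: R[0][0] = 2, R[1][1] = 10.
tr(R) = 2 + 10 = 12.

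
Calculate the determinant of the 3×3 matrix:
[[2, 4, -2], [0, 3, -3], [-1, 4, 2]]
42

Expansion along first row:
det = 2·det([[3,-3],[4,2]]) - 4·det([[0,-3],[-1,2]]) + -2·det([[0,3],[-1,4]])
    = 2·(3·2 - -3·4) - 4·(0·2 - -3·-1) + -2·(0·4 - 3·-1)
    = 2·18 - 4·-3 + -2·3
    = 36 + 12 + -6 = 42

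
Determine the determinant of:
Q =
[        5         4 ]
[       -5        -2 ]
det(Q) = 10

For a 2×2 matrix [[a, b], [c, d]], det = a*d - b*c.
det(Q) = (5)*(-2) - (4)*(-5) = -10 + 20 = 10.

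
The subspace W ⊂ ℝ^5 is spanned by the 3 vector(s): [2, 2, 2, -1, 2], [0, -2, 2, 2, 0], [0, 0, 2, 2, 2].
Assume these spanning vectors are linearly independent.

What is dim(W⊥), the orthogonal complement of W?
dim(W⊥) = 2

For any subspace W of ℝ^n, dim(W) + dim(W⊥) = n (the whole-space dimension).
Here the given 3 vectors are linearly independent, so dim(W) = 3.
Thus dim(W⊥) = n - dim(W) = 5 - 3 = 2.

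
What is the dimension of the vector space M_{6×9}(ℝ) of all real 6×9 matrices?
Dimension = 54

A real 6×9 matrix is determined by its 6·9 = 54 independent entries.
A standard basis is {E_ij : 1 ≤ i ≤ 6, 1 ≤ j ≤ 9}, where E_ij has a 1 in position (i, j) and 0 elsewhere — there are 54 such matrices, and they are linearly independent and span M_{6×9}(ℝ).
Therefore dim(M_{6×9}(ℝ)) = 54.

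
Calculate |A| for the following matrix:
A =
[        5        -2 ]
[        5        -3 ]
det(A) = -5

For a 2×2 matrix [[a, b], [c, d]], det = a*d - b*c.
det(A) = (5)*(-3) - (-2)*(5) = -15 + 10 = -5.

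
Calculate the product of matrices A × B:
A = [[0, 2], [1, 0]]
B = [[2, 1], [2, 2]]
[[4, 4], [2, 1]]

Matrix multiplication:
C[0][0] = 0×2 + 2×2 = 4
C[0][1] = 0×1 + 2×2 = 4
C[1][0] = 1×2 + 0×2 = 2
C[1][1] = 1×1 + 0×2 = 1
Result: [[4, 4], [2, 1]]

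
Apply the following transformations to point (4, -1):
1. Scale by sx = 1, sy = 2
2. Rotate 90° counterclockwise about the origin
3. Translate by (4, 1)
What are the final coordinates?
(6, 5)

Step 1: Scale → (4, -2)
Step 2: Rotate 90° → (2, 4)
Step 3: Translate → (6, 5)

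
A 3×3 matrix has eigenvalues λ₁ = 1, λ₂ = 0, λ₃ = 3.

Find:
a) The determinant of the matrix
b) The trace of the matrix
det = 0, trace = 4

Two standard eigenvalue identities:
- det(A) equals the product of the eigenvalues (counted with multiplicity).
- trace(A) equals the sum of the eigenvalues.
det(A) = (1)*(0)*(3) = 0.
trace(A) = 1 + 0 + 3 = 4.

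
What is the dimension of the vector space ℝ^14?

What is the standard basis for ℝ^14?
Dimension = 14; standard basis = {e_1, e_2, e_3, …, e_14}

ℝ^14 is the space of 14-tuples of real numbers; its dimension is 14.
The standard basis consists of 14 vectors: e_1, e_2, e_3, …, e_14, where e_i is the vector with 1 in position i and 0 elsewhere.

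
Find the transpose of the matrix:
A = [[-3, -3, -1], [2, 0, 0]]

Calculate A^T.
[[-3, 2], [-3, 0], [-1, 0]]

The transpose sends entry (i,j) to (j,i); rows become columns.
Row 0 of A: [-3, -3, -1] -> column 0 of A^T.
Row 1 of A: [2, 0, 0] -> column 1 of A^T.
A^T = [[-3, 2], [-3, 0], [-1, 0]]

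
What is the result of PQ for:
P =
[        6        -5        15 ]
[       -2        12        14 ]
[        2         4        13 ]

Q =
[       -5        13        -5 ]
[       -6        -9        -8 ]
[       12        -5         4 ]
PQ =
[      180        48        70 ]
[      106      -204       -30 ]
[      122       -75        10 ]

Matrix multiplication: (PQ)[i][j] = sum over k of P[i][k] * Q[k][j].
  (PQ)[0][0] = (6)*(-5) + (-5)*(-6) + (15)*(12) = 180
  (PQ)[0][1] = (6)*(13) + (-5)*(-9) + (15)*(-5) = 48
  (PQ)[0][2] = (6)*(-5) + (-5)*(-8) + (15)*(4) = 70
  (PQ)[1][0] = (-2)*(-5) + (12)*(-6) + (14)*(12) = 106
  (PQ)[1][1] = (-2)*(13) + (12)*(-9) + (14)*(-5) = -204
  (PQ)[1][2] = (-2)*(-5) + (12)*(-8) + (14)*(4) = -30
  (PQ)[2][0] = (2)*(-5) + (4)*(-6) + (13)*(12) = 122
  (PQ)[2][1] = (2)*(13) + (4)*(-9) + (13)*(-5) = -75
  (PQ)[2][2] = (2)*(-5) + (4)*(-8) + (13)*(4) = 10
PQ =
[      180        48        70 ]
[      106      -204       -30 ]
[      122       -75        10 ]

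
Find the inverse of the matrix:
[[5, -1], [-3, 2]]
[[2/7, 1/7], [3/7, 5/7]]

For [[a,b],[c,d]], inverse = (1/det)·[[d,-b],[-c,a]]
det = 5·2 - -1·-3 = 7
Inverse = (1/7)·[[2, 1], [3, 5]]
        = [[2/7, 1/7], [3/7, 5/7]]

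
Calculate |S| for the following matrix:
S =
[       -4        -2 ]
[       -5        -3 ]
det(S) = 2

For a 2×2 matrix [[a, b], [c, d]], det = a*d - b*c.
det(S) = (-4)*(-3) - (-2)*(-5) = 12 - 10 = 2.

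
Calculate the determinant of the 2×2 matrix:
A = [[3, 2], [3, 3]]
3

For A = [[a, b], [c, d]], det(A) = a*d - b*c.
det(A) = (3)*(3) - (2)*(3) = 9 - 6 = 3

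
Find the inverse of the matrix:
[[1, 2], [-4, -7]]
[[-7, -2], [4, 1]]

For [[a,b],[c,d]], inverse = (1/det)·[[d,-b],[-c,a]]
det = 1·-7 - 2·-4 = 1
Inverse = (1/1)·[[-7, -2], [4, 1]]
        = [[-7, -2], [4, 1]]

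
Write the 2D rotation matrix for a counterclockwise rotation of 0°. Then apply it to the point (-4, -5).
R = [[1, 0], [0, 1]]; R·(-4, -5) = (-4, -5)

Rotation matrix formula: R(θ) = [[cos θ, -sin θ], [sin θ, cos θ]]
For θ = 0°:
cos(0°) = 1
sin(0°) = 0
R = [[1, 0], [0, 1]]
Apply to (-4, -5): [1·-4 + (0)·-5, 0·-4 + 1·-5] = (-4, -5)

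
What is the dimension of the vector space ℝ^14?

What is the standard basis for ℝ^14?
Dimension = 14; standard basis = {e_1, e_2, e_3, …, e_14}

ℝ^14 is the space of 14-tuples of real numbers; its dimension is 14.
The standard basis consists of 14 vectors: e_1, e_2, e_3, …, e_14, where e_i is the vector with 1 in position i and 0 elsewhere.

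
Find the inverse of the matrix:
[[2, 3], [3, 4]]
[[-4, 3], [3, -2]]

For [[a,b],[c,d]], inverse = (1/det)·[[d,-b],[-c,a]]
det = 2·4 - 3·3 = -1
Inverse = (1/-1)·[[4, -3], [-3, 2]]
        = [[-4, 3], [3, -2]]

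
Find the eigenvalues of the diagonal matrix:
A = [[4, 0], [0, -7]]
λ₁ = 4, λ₂ = -7

The characteristic polynomial of A is det(A - λI) = (4 - λ)(-7 - λ) = 0.
The roots are λ = 4 and λ = -7, so the eigenvalues are the diagonal entries.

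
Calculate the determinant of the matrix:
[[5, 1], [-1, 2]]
11

For a 2×2 matrix [[a, b], [c, d]], det = ad - bc
det = (5)(2) - (1)(-1) = 10 - -1 = 11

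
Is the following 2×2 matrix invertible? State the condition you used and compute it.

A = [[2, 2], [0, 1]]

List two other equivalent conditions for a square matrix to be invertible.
Yes, invertible; det(A) = 2 ≠ 0. Equivalent conditions: rank(A) = 2; Ax = 0 has only the trivial solution; 0 is not an eigenvalue; the columns of A are linearly independent.

To check invertibility, compute det(A).
The given matrix is triangular, so det(A) equals the product of its diagonal entries = 2 ≠ 0.
Since det(A) ≠ 0, A is invertible.
Equivalent conditions for a square matrix A to be invertible:
- rank(A) = 2 (full rank).
- The homogeneous system Ax = 0 has only the trivial solution x = 0.
- 0 is not an eigenvalue of A.
- The columns (equivalently rows) of A are linearly independent.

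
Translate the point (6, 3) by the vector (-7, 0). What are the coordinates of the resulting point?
(-1, 3)

Translation by (-7, 0):
x' = 6 + -7 = -1
y' = 3 + 0 = 3
Homogeneous matrix: [[1, 0, -7], [0, 1, 0], [0, 0, 1]]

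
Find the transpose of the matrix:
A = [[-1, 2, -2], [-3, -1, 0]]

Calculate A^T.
[[-1, -3], [2, -1], [-2, 0]]

The transpose sends entry (i,j) to (j,i); rows become columns.
Row 0 of A: [-1, 2, -2] -> column 0 of A^T.
Row 1 of A: [-3, -1, 0] -> column 1 of A^T.
A^T = [[-1, -3], [2, -1], [-2, 0]]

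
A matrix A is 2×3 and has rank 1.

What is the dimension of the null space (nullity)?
2

The rank-nullity theorem for an m×n matrix states:
rank(A) + nullity(A) = n (the number of columns).
Here n = 3 and rank(A) = 1, so nullity(A) = 3 - 1 = 2.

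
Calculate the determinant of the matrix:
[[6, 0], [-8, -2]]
-12

For a 2×2 matrix [[a, b], [c, d]], det = ad - bc
det = (6)(-2) - (0)(-8) = -12 - 0 = -12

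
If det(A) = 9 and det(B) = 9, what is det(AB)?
81

Use the multiplicative property of determinants: det(AB) = det(A)*det(B).
det(AB) = (9)*(9) = 81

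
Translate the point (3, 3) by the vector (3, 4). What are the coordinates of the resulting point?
(6, 7)

Translation by (3, 4):
x' = 3 + 3 = 6
y' = 3 + 4 = 7
Homogeneous matrix: [[1, 0, 3], [0, 1, 4], [0, 0, 1]]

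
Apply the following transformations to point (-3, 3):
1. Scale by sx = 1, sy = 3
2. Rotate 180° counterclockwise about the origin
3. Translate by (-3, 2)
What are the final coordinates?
(0, -7)

Step 1: Scale → (-3, 9)
Step 2: Rotate 180° → (3, -9)
Step 3: Translate → (0, -7)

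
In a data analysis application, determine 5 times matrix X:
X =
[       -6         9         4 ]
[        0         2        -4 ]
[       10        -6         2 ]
5X =
[      -30        45        20 ]
[        0        10       -20 ]
[       50       -30        10 ]

Scalar multiplication is elementwise: (5X)[i][j] = 5 * X[i][j].
  (5X)[0][0] = 5 * (-6) = -30
  (5X)[0][1] = 5 * (9) = 45
  (5X)[0][2] = 5 * (4) = 20
  (5X)[1][0] = 5 * (0) = 0
  (5X)[1][1] = 5 * (2) = 10
  (5X)[1][2] = 5 * (-4) = -20
  (5X)[2][0] = 5 * (10) = 50
  (5X)[2][1] = 5 * (-6) = -30
  (5X)[2][2] = 5 * (2) = 10
5X =
[      -30        45        20 ]
[        0        10       -20 ]
[       50       -30        10 ]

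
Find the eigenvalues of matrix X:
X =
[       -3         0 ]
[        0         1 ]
λ = -3, 1

Solve det(X - λI) = 0. For a 2×2 matrix the characteristic equation is λ² - (trace)λ + det = 0.
trace(X) = a + d = -3 + 1 = -2.
det(X) = a*d - b*c = (-3)*(1) - (0)*(0) = -3 - 0 = -3.
Characteristic equation: λ² - (-2)λ + (-3) = 0.
Discriminant = (-2)² - 4*(-3) = 4 + 12 = 16.
λ = (-2 ± √16) / 2 = (-2 ± 4) / 2 = -3, 1.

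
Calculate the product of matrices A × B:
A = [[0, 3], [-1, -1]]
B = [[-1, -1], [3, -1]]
[[9, -3], [-2, 2]]

Matrix multiplication:
C[0][0] = 0×-1 + 3×3 = 9
C[0][1] = 0×-1 + 3×-1 = -3
C[1][0] = -1×-1 + -1×3 = -2
C[1][1] = -1×-1 + -1×-1 = 2
Result: [[9, -3], [-2, 2]]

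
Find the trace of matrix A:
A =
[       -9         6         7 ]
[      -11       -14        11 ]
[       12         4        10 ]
tr(A) = -9 - 14 + 10 = -13

The trace of a square matrix is the sum of its diagonal entries.
Diagonal entries of A: A[0][0] = -9, A[1][1] = -14, A[2][2] = 10.
tr(A) = -9 - 14 + 10 = -13.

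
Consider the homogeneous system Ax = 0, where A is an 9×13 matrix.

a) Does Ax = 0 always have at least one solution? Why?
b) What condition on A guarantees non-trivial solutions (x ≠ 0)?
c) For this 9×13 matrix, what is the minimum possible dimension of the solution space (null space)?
a) Yes, x = 0 is always a solution. b) When A has linearly dependent columns (rank < n). c) Minimum nullity = 4.

a) x = 0 satisfies A·0 = 0, so the zero vector is always a solution.
b) Non-trivial solutions exist iff the columns of A are linearly dependent, equivalently rank(A) < n (the number of columns).
c) By rank-nullity, rank(A) + nullity(A) = n = 13. Since A has only 9 rows, rank(A) ≤ 9, so nullity(A) ≥ 13 - 9 = 4.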